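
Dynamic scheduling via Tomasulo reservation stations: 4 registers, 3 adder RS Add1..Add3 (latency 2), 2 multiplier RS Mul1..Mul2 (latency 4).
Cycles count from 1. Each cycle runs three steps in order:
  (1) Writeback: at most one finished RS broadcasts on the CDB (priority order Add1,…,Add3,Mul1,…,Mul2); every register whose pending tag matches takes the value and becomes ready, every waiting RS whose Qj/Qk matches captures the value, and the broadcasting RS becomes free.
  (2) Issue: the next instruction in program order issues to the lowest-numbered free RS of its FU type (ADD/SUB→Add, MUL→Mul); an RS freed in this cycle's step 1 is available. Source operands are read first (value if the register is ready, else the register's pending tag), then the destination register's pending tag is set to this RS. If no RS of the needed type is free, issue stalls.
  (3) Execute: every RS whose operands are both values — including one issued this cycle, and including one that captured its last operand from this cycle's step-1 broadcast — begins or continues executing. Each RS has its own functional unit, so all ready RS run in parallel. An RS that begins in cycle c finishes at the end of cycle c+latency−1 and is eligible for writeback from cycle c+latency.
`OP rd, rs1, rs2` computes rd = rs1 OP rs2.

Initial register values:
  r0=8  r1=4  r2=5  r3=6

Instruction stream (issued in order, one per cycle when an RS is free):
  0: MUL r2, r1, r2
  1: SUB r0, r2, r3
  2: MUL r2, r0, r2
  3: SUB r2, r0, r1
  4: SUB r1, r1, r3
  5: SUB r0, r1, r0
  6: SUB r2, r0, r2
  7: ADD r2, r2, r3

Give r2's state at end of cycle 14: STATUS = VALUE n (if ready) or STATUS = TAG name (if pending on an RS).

STATUS = VALUE -20

  c1: issue MUL r2<-Mul1  regs: r0:8,r1:4,r2:Mul1,r3:6
  c2: issue SUB r0<-Add1  regs: r0:Add1,r1:4,r2:Mul1,r3:6
  c3: issue MUL r2<-Mul2  regs: r0:Add1,r1:4,r2:Mul2,r3:6
  c4: issue SUB r2<-Add2  regs: r0:Add1,r1:4,r2:Add2,r3:6
  c5: CDB Mul1=20; issue SUB r1<-Add3  regs: r0:Add1,r1:Add3,r2:Add2,r3:6
  c6: stall  regs: r0:Add1,r1:Add3,r2:Add2,r3:6
  c7: CDB Add1=14; issue SUB r0<-Add1  regs: r0:Add1,r1:Add3,r2:Add2,r3:6
  c8: CDB Add3=-2; issue SUB r2<-Add3  regs: r0:Add1,r1:-2,r2:Add3,r3:6
  c9: CDB Add2=10; issue ADD r2<-Add2  regs: r0:Add1,r1:-2,r2:Add2,r3:6
  c10: CDB Add1=-16  regs: r0:-16,r1:-2,r2:Add2,r3:6
  c11: CDB Mul2=280  regs: r0:-16,r1:-2,r2:Add2,r3:6
  c12: CDB Add3=-26  regs: r0:-16,r1:-2,r2:Add2,r3:6
  c13: -  regs: r0:-16,r1:-2,r2:Add2,r3:6
  c14: CDB Add2=-20  regs: r0:-16,r1:-2,r2:-20,r3:6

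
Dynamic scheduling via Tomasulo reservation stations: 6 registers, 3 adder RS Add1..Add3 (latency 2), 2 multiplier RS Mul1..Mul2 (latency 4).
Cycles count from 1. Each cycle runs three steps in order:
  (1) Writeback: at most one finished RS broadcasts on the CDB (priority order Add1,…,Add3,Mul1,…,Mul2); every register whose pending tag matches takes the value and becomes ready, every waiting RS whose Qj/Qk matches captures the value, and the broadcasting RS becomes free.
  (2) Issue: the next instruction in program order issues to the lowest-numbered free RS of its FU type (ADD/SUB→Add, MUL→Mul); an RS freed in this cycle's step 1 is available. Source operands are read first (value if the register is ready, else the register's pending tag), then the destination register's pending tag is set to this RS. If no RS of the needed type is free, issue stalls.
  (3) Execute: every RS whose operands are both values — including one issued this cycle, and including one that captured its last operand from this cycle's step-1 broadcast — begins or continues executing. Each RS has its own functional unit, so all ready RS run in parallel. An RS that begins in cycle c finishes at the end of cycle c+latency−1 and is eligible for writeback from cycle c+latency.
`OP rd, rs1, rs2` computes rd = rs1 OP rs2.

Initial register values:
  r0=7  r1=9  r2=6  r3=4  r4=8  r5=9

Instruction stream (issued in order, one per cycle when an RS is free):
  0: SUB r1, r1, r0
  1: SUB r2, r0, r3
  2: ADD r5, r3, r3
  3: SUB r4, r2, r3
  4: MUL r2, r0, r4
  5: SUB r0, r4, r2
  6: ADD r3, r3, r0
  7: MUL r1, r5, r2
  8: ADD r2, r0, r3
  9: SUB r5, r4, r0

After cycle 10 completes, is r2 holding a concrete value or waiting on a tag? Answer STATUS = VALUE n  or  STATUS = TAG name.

STATUS = TAG Add3

cycle 1: issue SUB r1<-Add1 // r0:7,r1:Add1,r2:6,r3:4,r4:8,r5:9
cycle 2: issue SUB r2<-Add2 // r0:7,r1:Add1,r2:Add2,r3:4,r4:8,r5:9
cycle 3: CDB Add1=2; issue ADD r5<-Add1 // r0:7,r1:2,r2:Add2,r3:4,r4:8,r5:Add1
cycle 4: CDB Add2=3; issue SUB r4<-Add2 // r0:7,r1:2,r2:3,r3:4,r4:Add2,r5:Add1
cycle 5: CDB Add1=8; issue MUL r2<-Mul1 // r0:7,r1:2,r2:Mul1,r3:4,r4:Add2,r5:8
cycle 6: CDB Add2=-1; issue SUB r0<-Add1 // r0:Add1,r1:2,r2:Mul1,r3:4,r4:-1,r5:8
cycle 7: issue ADD r3<-Add2 // r0:Add1,r1:2,r2:Mul1,r3:Add2,r4:-1,r5:8
cycle 8: issue MUL r1<-Mul2 // r0:Add1,r1:Mul2,r2:Mul1,r3:Add2,r4:-1,r5:8
cycle 9: issue ADD r2<-Add3 // r0:Add1,r1:Mul2,r2:Add3,r3:Add2,r4:-1,r5:8
cycle 10: CDB Mul1=-7; stall // r0:Add1,r1:Mul2,r2:Add3,r3:Add2,r4:-1,r5:8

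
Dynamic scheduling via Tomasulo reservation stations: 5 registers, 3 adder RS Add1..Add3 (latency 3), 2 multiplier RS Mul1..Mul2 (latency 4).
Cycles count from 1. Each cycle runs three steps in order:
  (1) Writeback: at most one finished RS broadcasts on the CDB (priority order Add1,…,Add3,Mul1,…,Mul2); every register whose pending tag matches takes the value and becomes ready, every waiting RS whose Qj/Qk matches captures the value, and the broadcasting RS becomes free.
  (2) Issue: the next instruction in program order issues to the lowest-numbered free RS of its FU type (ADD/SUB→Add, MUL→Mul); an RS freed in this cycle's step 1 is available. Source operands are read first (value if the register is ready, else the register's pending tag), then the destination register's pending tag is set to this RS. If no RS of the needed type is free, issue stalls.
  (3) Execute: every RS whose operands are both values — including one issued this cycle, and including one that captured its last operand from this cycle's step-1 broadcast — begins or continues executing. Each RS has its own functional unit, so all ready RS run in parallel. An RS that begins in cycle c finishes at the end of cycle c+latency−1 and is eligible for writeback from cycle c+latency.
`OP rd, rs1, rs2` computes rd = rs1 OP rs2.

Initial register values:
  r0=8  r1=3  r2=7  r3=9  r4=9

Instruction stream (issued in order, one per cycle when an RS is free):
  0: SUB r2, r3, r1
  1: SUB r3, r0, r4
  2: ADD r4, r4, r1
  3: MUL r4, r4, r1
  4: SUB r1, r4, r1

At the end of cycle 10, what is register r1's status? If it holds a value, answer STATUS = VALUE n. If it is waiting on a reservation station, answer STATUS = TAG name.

STATUS = TAG Add1

c1: issue SUB r2<-Add1 | r0:8,r1:3,r2:Add1,r3:9,r4:9
c2: issue SUB r3<-Add2 | r0:8,r1:3,r2:Add1,r3:Add2,r4:9
c3: issue ADD r4<-Add3 | r0:8,r1:3,r2:Add1,r3:Add2,r4:Add3
c4: CDB Add1=6; issue MUL r4<-Mul1 | r0:8,r1:3,r2:6,r3:Add2,r4:Mul1
c5: CDB Add2=-1; issue SUB r1<-Add1 | r0:8,r1:Add1,r2:6,r3:-1,r4:Mul1
c6: CDB Add3=12 | r0:8,r1:Add1,r2:6,r3:-1,r4:Mul1
c7: - | r0:8,r1:Add1,r2:6,r3:-1,r4:Mul1
c8: - | r0:8,r1:Add1,r2:6,r3:-1,r4:Mul1
c9: - | r0:8,r1:Add1,r2:6,r3:-1,r4:Mul1
c10: CDB Mul1=36 | r0:8,r1:Add1,r2:6,r3:-1,r4:36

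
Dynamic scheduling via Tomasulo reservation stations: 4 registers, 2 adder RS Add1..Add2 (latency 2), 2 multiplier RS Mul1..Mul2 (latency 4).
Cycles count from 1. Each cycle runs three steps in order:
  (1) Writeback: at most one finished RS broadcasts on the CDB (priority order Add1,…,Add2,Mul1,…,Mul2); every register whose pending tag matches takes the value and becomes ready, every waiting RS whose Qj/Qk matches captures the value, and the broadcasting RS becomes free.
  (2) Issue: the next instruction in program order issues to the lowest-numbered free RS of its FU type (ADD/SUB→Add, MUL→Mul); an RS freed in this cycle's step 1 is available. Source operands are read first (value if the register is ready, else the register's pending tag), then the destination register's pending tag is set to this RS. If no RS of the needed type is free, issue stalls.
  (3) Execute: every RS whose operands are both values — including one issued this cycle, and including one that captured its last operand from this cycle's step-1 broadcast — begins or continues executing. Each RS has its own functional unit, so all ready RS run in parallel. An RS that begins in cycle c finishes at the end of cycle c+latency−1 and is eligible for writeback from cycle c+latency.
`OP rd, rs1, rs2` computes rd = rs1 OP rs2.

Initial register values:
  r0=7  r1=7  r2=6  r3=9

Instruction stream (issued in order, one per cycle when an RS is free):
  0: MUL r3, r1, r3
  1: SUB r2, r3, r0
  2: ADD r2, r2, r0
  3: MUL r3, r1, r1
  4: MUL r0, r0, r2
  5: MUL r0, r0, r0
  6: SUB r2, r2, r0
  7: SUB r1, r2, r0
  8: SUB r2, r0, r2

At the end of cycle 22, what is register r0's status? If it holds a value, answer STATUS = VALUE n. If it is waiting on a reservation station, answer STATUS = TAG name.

  c1: issue MUL r3<-Mul1  regs: r0:7,r1:7,r2:6,r3:Mul1
  c2: issue SUB r2<-Add1  regs: r0:7,r1:7,r2:Add1,r3:Mul1
  c3: issue ADD r2<-Add2  regs: r0:7,r1:7,r2:Add2,r3:Mul1
  c4: issue MUL r3<-Mul2  regs: r0:7,r1:7,r2:Add2,r3:Mul2
  c5: CDB Mul1=63; issue MUL r0<-Mul1  regs: r0:Mul1,r1:7,r2:Add2,r3:Mul2
  c6: stall  regs: r0:Mul1,r1:7,r2:Add2,r3:Mul2
  c7: CDB Add1=56; stall  regs: r0:Mul1,r1:7,r2:Add2,r3:Mul2
  c8: CDB Mul2=49; issue MUL r0<-Mul2  regs: r0:Mul2,r1:7,r2:Add2,r3:49
  c9: CDB Add2=63; issue SUB r2<-Add1  regs: r0:Mul2,r1:7,r2:Add1,r3:49
  c10: issue SUB r1<-Add2  regs: r0:Mul2,r1:Add2,r2:Add1,r3:49
  c11: stall  regs: r0:Mul2,r1:Add2,r2:Add1,r3:49
  c12: stall  regs: r0:Mul2,r1:Add2,r2:Add1,r3:49
  c13: CDB Mul1=441; stall  regs: r0:Mul2,r1:Add2,r2:Add1,r3:49
  c14: stall  regs: r0:Mul2,r1:Add2,r2:Add1,r3:49
  c15: stall  regs: r0:Mul2,r1:Add2,r2:Add1,r3:49
  c16: stall  regs: r0:Mul2,r1:Add2,r2:Add1,r3:49
  c17: CDB Mul2=194481; stall  regs: r0:194481,r1:Add2,r2:Add1,r3:49
  c18: stall  regs: r0:194481,r1:Add2,r2:Add1,r3:49
  c19: CDB Add1=-194418; issue SUB r2<-Add1  regs: r0:194481,r1:Add2,r2:Add1,r3:49
  c20: -  regs: r0:194481,r1:Add2,r2:Add1,r3:49
  c21: CDB Add1=388899  regs: r0:194481,r1:Add2,r2:388899,r3:49
  c22: CDB Add2=-388899  regs: r0:194481,r1:-388899,r2:388899,r3:49

STATUS = VALUE 194481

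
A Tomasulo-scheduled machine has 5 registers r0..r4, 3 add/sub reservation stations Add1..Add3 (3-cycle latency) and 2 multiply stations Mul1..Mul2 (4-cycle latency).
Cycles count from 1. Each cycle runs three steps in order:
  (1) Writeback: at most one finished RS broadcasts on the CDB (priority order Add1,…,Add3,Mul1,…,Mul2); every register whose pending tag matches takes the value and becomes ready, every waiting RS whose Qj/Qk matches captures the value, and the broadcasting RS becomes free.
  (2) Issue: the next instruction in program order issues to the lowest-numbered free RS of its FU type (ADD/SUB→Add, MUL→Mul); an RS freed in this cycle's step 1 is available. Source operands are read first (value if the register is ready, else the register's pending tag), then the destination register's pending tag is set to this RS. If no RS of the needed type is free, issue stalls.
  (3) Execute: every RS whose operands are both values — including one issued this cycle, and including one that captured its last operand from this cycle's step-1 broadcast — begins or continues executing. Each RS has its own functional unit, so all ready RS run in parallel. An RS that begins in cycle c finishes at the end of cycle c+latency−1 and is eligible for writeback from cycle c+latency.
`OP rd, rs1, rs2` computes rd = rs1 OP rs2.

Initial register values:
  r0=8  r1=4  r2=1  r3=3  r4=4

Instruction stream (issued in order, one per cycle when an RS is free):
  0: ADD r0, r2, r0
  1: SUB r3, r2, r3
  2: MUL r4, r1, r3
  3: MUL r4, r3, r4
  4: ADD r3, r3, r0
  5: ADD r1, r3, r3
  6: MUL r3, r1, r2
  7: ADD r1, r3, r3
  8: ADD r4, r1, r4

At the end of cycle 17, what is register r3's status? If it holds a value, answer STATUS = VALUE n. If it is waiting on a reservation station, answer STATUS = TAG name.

STATUS = VALUE 14

  c1: issue ADD r0<-Add1  regs: r0:Add1,r1:4,r2:1,r3:3,r4:4
  c2: issue SUB r3<-Add2  regs: r0:Add1,r1:4,r2:1,r3:Add2,r4:4
  c3: issue MUL r4<-Mul1  regs: r0:Add1,r1:4,r2:1,r3:Add2,r4:Mul1
  c4: CDB Add1=9; issue MUL r4<-Mul2  regs: r0:9,r1:4,r2:1,r3:Add2,r4:Mul2
  c5: CDB Add2=-2; issue ADD r3<-Add1  regs: r0:9,r1:4,r2:1,r3:Add1,r4:Mul2
  c6: issue ADD r1<-Add2  regs: r0:9,r1:Add2,r2:1,r3:Add1,r4:Mul2
  c7: stall  regs: r0:9,r1:Add2,r2:1,r3:Add1,r4:Mul2
  c8: CDB Add1=7; stall  regs: r0:9,r1:Add2,r2:1,r3:7,r4:Mul2
  c9: CDB Mul1=-8; issue MUL r3<-Mul1  regs: r0:9,r1:Add2,r2:1,r3:Mul1,r4:Mul2
  c10: issue ADD r1<-Add1  regs: r0:9,r1:Add1,r2:1,r3:Mul1,r4:Mul2
  c11: CDB Add2=14; issue ADD r4<-Add2  regs: r0:9,r1:Add1,r2:1,r3:Mul1,r4:Add2
  c12: -  regs: r0:9,r1:Add1,r2:1,r3:Mul1,r4:Add2
  c13: CDB Mul2=16  regs: r0:9,r1:Add1,r2:1,r3:Mul1,r4:Add2
  c14: -  regs: r0:9,r1:Add1,r2:1,r3:Mul1,r4:Add2
  c15: CDB Mul1=14  regs: r0:9,r1:Add1,r2:1,r3:14,r4:Add2
  c16: -  regs: r0:9,r1:Add1,r2:1,r3:14,r4:Add2
  c17: -  regs: r0:9,r1:Add1,r2:1,r3:14,r4:Add2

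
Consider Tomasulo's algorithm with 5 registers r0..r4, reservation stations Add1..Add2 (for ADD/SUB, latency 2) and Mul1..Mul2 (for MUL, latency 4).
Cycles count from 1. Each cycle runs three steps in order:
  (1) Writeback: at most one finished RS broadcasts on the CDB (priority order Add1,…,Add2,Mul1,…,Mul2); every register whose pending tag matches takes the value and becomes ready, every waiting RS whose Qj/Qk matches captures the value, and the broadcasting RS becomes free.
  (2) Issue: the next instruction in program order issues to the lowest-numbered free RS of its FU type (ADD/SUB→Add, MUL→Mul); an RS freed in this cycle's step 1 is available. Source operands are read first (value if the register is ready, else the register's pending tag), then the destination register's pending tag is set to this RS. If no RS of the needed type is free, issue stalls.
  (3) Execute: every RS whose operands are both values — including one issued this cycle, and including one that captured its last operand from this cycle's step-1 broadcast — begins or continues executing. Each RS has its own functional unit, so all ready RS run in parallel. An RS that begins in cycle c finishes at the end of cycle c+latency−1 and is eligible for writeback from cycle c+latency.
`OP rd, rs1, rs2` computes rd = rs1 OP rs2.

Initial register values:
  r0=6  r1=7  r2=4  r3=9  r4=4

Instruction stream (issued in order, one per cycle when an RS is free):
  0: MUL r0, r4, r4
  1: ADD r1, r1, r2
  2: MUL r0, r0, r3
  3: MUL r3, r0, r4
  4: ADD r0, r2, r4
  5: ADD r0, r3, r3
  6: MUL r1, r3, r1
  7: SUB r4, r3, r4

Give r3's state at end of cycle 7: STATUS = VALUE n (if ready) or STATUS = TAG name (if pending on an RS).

STATUS = TAG Mul1

  c1: issue MUL r0<-Mul1  regs: r0:Mul1,r1:7,r2:4,r3:9,r4:4
  c2: issue ADD r1<-Add1  regs: r0:Mul1,r1:Add1,r2:4,r3:9,r4:4
  c3: issue MUL r0<-Mul2  regs: r0:Mul2,r1:Add1,r2:4,r3:9,r4:4
  c4: CDB Add1=11; stall  regs: r0:Mul2,r1:11,r2:4,r3:9,r4:4
  c5: CDB Mul1=16; issue MUL r3<-Mul1  regs: r0:Mul2,r1:11,r2:4,r3:Mul1,r4:4
  c6: issue ADD r0<-Add1  regs: r0:Add1,r1:11,r2:4,r3:Mul1,r4:4
  c7: issue ADD r0<-Add2  regs: r0:Add2,r1:11,r2:4,r3:Mul1,r4:4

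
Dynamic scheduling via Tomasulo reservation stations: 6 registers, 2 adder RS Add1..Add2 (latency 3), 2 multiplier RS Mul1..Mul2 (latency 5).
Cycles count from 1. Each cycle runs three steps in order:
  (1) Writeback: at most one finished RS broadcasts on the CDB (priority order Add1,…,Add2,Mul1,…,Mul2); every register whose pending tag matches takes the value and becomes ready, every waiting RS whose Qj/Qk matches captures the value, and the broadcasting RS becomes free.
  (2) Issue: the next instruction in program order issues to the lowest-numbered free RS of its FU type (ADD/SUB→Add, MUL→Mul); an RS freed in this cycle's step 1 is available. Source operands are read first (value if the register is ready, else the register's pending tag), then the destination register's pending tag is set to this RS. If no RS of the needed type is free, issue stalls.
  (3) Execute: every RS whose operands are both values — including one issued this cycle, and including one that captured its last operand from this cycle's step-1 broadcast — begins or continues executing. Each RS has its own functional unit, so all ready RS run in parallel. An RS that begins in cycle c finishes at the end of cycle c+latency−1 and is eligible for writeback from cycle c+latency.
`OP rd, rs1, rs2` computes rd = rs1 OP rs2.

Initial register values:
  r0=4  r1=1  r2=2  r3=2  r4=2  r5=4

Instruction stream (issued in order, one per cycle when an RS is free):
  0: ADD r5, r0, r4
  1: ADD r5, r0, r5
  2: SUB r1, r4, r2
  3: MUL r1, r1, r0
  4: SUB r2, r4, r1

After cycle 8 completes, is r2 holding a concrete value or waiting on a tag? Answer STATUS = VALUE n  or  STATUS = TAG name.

STATUS = TAG Add1

c1: issue ADD r5<-Add1 | r0:4,r1:1,r2:2,r3:2,r4:2,r5:Add1
c2: issue ADD r5<-Add2 | r0:4,r1:1,r2:2,r3:2,r4:2,r5:Add2
c3: stall | r0:4,r1:1,r2:2,r3:2,r4:2,r5:Add2
c4: CDB Add1=6; issue SUB r1<-Add1 | r0:4,r1:Add1,r2:2,r3:2,r4:2,r5:Add2
c5: issue MUL r1<-Mul1 | r0:4,r1:Mul1,r2:2,r3:2,r4:2,r5:Add2
c6: stall | r0:4,r1:Mul1,r2:2,r3:2,r4:2,r5:Add2
c7: CDB Add1=0; issue SUB r2<-Add1 | r0:4,r1:Mul1,r2:Add1,r3:2,r4:2,r5:Add2
c8: CDB Add2=10 | r0:4,r1:Mul1,r2:Add1,r3:2,r4:2,r5:10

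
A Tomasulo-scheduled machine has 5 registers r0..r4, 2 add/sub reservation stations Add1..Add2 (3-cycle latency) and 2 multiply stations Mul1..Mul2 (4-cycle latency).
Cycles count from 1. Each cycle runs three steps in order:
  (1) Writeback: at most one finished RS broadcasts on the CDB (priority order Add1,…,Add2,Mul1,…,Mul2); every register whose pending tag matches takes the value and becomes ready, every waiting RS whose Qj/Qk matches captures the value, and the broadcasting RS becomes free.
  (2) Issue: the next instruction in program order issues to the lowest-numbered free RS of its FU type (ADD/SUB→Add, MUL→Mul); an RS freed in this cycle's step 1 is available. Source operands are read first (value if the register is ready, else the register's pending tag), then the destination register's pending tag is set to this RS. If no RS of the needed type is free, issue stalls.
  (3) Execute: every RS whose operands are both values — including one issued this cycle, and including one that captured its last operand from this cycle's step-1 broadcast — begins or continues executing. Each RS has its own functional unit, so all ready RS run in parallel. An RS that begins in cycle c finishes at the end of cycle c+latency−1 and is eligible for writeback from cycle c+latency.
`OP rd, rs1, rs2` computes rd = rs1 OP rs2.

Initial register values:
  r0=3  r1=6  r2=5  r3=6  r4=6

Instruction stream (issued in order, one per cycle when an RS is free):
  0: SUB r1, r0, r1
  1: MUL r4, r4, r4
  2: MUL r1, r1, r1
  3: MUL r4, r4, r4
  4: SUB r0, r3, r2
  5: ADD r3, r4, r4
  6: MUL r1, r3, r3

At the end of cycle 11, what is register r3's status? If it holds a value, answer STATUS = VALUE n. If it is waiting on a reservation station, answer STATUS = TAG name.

  c1: issue SUB r1<-Add1  regs: r0:3,r1:Add1,r2:5,r3:6,r4:6
  c2: issue MUL r4<-Mul1  regs: r0:3,r1:Add1,r2:5,r3:6,r4:Mul1
  c3: issue MUL r1<-Mul2  regs: r0:3,r1:Mul2,r2:5,r3:6,r4:Mul1
  c4: CDB Add1=-3; stall  regs: r0:3,r1:Mul2,r2:5,r3:6,r4:Mul1
  c5: stall  regs: r0:3,r1:Mul2,r2:5,r3:6,r4:Mul1
  c6: CDB Mul1=36; issue MUL r4<-Mul1  regs: r0:3,r1:Mul2,r2:5,r3:6,r4:Mul1
  c7: issue SUB r0<-Add1  regs: r0:Add1,r1:Mul2,r2:5,r3:6,r4:Mul1
  c8: CDB Mul2=9; issue ADD r3<-Add2  regs: r0:Add1,r1:9,r2:5,r3:Add2,r4:Mul1
  c9: issue MUL r1<-Mul2  regs: r0:Add1,r1:Mul2,r2:5,r3:Add2,r4:Mul1
  c10: CDB Add1=1  regs: r0:1,r1:Mul2,r2:5,r3:Add2,r4:Mul1
  c11: CDB Mul1=1296  regs: r0:1,r1:Mul2,r2:5,r3:Add2,r4:1296

STATUS = TAG Add2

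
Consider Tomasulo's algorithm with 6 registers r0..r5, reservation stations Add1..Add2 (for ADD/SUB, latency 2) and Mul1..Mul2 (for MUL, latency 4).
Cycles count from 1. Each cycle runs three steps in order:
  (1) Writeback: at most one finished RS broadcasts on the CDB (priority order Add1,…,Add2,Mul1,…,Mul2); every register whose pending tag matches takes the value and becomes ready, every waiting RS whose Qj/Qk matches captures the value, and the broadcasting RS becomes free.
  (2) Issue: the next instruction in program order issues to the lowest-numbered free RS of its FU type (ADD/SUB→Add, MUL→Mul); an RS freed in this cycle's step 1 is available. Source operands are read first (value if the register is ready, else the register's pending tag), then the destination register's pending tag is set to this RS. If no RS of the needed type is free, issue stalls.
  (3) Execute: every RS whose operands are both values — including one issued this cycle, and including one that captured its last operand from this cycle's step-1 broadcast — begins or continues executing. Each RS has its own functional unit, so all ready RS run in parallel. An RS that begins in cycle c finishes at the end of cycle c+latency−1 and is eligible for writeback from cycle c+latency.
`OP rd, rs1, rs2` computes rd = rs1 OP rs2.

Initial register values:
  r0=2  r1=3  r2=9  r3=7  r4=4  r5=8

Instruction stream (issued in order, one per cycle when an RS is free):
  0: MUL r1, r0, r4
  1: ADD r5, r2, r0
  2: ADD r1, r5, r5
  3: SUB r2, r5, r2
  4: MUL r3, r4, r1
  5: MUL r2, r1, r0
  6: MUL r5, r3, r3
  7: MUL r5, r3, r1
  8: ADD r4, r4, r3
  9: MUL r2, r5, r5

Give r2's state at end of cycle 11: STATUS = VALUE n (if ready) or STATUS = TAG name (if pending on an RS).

c1: issue MUL r1<-Mul1 | r0:2,r1:Mul1,r2:9,r3:7,r4:4,r5:8
c2: issue ADD r5<-Add1 | r0:2,r1:Mul1,r2:9,r3:7,r4:4,r5:Add1
c3: issue ADD r1<-Add2 | r0:2,r1:Add2,r2:9,r3:7,r4:4,r5:Add1
c4: CDB Add1=11; issue SUB r2<-Add1 | r0:2,r1:Add2,r2:Add1,r3:7,r4:4,r5:11
c5: CDB Mul1=8; issue MUL r3<-Mul1 | r0:2,r1:Add2,r2:Add1,r3:Mul1,r4:4,r5:11
c6: CDB Add1=2; issue MUL r2<-Mul2 | r0:2,r1:Add2,r2:Mul2,r3:Mul1,r4:4,r5:11
c7: CDB Add2=22; stall | r0:2,r1:22,r2:Mul2,r3:Mul1,r4:4,r5:11
c8: stall | r0:2,r1:22,r2:Mul2,r3:Mul1,r4:4,r5:11
c9: stall | r0:2,r1:22,r2:Mul2,r3:Mul1,r4:4,r5:11
c10: stall | r0:2,r1:22,r2:Mul2,r3:Mul1,r4:4,r5:11
c11: CDB Mul1=88; issue MUL r5<-Mul1 | r0:2,r1:22,r2:Mul2,r3:88,r4:4,r5:Mul1

STATUS = TAG Mul2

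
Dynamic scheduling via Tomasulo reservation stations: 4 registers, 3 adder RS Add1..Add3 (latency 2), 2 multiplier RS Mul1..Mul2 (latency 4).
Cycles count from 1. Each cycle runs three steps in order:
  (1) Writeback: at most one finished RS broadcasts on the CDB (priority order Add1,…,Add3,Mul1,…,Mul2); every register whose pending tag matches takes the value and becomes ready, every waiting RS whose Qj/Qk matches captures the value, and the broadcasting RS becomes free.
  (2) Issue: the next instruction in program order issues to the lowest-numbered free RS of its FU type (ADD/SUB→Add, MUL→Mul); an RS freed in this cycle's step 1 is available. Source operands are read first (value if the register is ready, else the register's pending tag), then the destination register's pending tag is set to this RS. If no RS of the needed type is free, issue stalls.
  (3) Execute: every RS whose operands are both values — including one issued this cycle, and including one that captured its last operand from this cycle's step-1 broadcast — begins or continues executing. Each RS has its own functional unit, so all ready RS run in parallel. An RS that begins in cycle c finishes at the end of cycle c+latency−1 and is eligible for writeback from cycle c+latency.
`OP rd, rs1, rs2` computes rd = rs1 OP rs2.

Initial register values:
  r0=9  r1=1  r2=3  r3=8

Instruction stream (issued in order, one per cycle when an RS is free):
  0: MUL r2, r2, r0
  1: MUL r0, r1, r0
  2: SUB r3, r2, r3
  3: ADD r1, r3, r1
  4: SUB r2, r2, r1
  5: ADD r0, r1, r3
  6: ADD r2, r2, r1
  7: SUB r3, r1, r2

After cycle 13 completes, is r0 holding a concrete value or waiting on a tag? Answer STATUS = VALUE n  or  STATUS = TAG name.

c1: issue MUL r2<-Mul1 | r0:9,r1:1,r2:Mul1,r3:8
c2: issue MUL r0<-Mul2 | r0:Mul2,r1:1,r2:Mul1,r3:8
c3: issue SUB r3<-Add1 | r0:Mul2,r1:1,r2:Mul1,r3:Add1
c4: issue ADD r1<-Add2 | r0:Mul2,r1:Add2,r2:Mul1,r3:Add1
c5: CDB Mul1=27; issue SUB r2<-Add3 | r0:Mul2,r1:Add2,r2:Add3,r3:Add1
c6: CDB Mul2=9; stall | r0:9,r1:Add2,r2:Add3,r3:Add1
c7: CDB Add1=19; issue ADD r0<-Add1 | r0:Add1,r1:Add2,r2:Add3,r3:19
c8: stall | r0:Add1,r1:Add2,r2:Add3,r3:19
c9: CDB Add2=20; issue ADD r2<-Add2 | r0:Add1,r1:20,r2:Add2,r3:19
c10: stall | r0:Add1,r1:20,r2:Add2,r3:19
c11: CDB Add1=39; issue SUB r3<-Add1 | r0:39,r1:20,r2:Add2,r3:Add1
c12: CDB Add3=7 | r0:39,r1:20,r2:Add2,r3:Add1
c13: - | r0:39,r1:20,r2:Add2,r3:Add1

STATUS = VALUE 39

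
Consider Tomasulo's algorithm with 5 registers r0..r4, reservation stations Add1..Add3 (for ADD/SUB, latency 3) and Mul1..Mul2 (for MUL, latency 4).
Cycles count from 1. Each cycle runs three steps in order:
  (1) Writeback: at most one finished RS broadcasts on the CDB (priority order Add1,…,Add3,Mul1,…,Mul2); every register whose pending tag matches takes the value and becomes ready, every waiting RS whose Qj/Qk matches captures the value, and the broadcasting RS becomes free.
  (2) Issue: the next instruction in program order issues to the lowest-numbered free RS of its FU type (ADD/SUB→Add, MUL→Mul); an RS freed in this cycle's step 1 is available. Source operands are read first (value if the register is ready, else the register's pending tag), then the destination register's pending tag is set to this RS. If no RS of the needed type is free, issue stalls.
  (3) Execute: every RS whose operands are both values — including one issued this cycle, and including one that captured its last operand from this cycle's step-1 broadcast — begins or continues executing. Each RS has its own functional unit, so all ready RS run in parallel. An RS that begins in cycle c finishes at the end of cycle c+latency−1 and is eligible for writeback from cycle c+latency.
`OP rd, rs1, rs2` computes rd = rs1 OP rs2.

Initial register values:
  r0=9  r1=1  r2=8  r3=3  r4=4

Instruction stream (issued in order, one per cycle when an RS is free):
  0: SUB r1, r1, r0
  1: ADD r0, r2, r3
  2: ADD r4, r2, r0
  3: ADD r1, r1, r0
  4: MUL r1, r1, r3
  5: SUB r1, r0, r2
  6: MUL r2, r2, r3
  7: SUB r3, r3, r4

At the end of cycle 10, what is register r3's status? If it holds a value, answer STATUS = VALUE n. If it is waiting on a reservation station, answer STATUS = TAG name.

STATUS = TAG Add1

  c1: issue SUB r1<-Add1  regs: r0:9,r1:Add1,r2:8,r3:3,r4:4
  c2: issue ADD r0<-Add2  regs: r0:Add2,r1:Add1,r2:8,r3:3,r4:4
  c3: issue ADD r4<-Add3  regs: r0:Add2,r1:Add1,r2:8,r3:3,r4:Add3
  c4: CDB Add1=-8; issue ADD r1<-Add1  regs: r0:Add2,r1:Add1,r2:8,r3:3,r4:Add3
  c5: CDB Add2=11; issue MUL r1<-Mul1  regs: r0:11,r1:Mul1,r2:8,r3:3,r4:Add3
  c6: issue SUB r1<-Add2  regs: r0:11,r1:Add2,r2:8,r3:3,r4:Add3
  c7: issue MUL r2<-Mul2  regs: r0:11,r1:Add2,r2:Mul2,r3:3,r4:Add3
  c8: CDB Add1=3; issue SUB r3<-Add1  regs: r0:11,r1:Add2,r2:Mul2,r3:Add1,r4:Add3
  c9: CDB Add2=3  regs: r0:11,r1:3,r2:Mul2,r3:Add1,r4:Add3
  c10: CDB Add3=19  regs: r0:11,r1:3,r2:Mul2,r3:Add1,r4:19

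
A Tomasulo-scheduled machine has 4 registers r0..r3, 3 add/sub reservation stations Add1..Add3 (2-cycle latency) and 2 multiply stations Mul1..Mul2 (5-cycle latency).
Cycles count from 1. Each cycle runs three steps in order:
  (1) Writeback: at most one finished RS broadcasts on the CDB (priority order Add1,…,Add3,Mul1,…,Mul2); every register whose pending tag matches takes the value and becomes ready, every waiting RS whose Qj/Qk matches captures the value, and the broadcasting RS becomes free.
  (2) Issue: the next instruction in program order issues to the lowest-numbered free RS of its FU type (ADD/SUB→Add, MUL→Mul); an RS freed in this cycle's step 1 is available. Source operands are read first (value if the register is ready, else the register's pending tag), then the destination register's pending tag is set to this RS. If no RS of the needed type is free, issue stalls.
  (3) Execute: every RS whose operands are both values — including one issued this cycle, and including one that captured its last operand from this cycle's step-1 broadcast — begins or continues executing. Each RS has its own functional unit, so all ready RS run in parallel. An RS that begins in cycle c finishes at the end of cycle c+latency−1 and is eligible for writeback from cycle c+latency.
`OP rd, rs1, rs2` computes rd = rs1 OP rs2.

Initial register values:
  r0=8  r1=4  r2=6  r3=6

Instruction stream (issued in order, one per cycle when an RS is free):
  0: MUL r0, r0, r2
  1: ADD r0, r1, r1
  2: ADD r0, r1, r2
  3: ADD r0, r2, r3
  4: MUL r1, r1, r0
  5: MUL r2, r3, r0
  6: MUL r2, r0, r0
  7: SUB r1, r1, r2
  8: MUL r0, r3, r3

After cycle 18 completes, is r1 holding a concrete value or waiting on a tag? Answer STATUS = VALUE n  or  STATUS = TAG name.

STATUS = VALUE -96

  c1: issue MUL r0<-Mul1  regs: r0:Mul1,r1:4,r2:6,r3:6
  c2: issue ADD r0<-Add1  regs: r0:Add1,r1:4,r2:6,r3:6
  c3: issue ADD r0<-Add2  regs: r0:Add2,r1:4,r2:6,r3:6
  c4: CDB Add1=8; issue ADD r0<-Add1  regs: r0:Add1,r1:4,r2:6,r3:6
  c5: CDB Add2=10; issue MUL r1<-Mul2  regs: r0:Add1,r1:Mul2,r2:6,r3:6
  c6: CDB Add1=12; stall  regs: r0:12,r1:Mul2,r2:6,r3:6
  c7: CDB Mul1=48; issue MUL r2<-Mul1  regs: r0:12,r1:Mul2,r2:Mul1,r3:6
  c8: stall  regs: r0:12,r1:Mul2,r2:Mul1,r3:6
  c9: stall  regs: r0:12,r1:Mul2,r2:Mul1,r3:6
  c10: stall  regs: r0:12,r1:Mul2,r2:Mul1,r3:6
  c11: CDB Mul2=48; issue MUL r2<-Mul2  regs: r0:12,r1:48,r2:Mul2,r3:6
  c12: CDB Mul1=72; issue SUB r1<-Add1  regs: r0:12,r1:Add1,r2:Mul2,r3:6
  c13: issue MUL r0<-Mul1  regs: r0:Mul1,r1:Add1,r2:Mul2,r3:6
  c14: -  regs: r0:Mul1,r1:Add1,r2:Mul2,r3:6
  c15: -  regs: r0:Mul1,r1:Add1,r2:Mul2,r3:6
  c16: CDB Mul2=144  regs: r0:Mul1,r1:Add1,r2:144,r3:6
  c17: -  regs: r0:Mul1,r1:Add1,r2:144,r3:6
  c18: CDB Add1=-96  regs: r0:Mul1,r1:-96,r2:144,r3:6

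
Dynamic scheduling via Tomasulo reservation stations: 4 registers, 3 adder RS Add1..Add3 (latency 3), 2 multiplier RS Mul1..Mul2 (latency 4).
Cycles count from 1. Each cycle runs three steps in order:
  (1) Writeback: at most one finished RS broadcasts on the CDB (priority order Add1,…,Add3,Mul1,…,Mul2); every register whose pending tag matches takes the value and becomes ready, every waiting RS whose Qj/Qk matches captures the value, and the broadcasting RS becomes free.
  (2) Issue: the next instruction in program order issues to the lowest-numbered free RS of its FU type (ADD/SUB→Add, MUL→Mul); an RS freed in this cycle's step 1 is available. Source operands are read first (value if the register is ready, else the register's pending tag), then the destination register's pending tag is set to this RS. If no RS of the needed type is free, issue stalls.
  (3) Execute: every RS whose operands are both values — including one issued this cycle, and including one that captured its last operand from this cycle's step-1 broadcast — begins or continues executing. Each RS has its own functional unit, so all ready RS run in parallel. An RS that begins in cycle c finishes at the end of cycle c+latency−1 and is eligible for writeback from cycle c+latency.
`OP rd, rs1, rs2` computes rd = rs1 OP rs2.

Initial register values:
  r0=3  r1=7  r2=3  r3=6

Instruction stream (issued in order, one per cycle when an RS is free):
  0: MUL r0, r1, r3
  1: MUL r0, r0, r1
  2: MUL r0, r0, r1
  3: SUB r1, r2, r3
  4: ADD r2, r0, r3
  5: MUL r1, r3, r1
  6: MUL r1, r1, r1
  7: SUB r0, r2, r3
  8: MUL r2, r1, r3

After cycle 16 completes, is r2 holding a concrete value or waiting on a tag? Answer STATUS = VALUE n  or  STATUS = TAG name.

STATUS = TAG Mul2

  c1: issue MUL r0<-Mul1  regs: r0:Mul1,r1:7,r2:3,r3:6
  c2: issue MUL r0<-Mul2  regs: r0:Mul2,r1:7,r2:3,r3:6
  c3: stall  regs: r0:Mul2,r1:7,r2:3,r3:6
  c4: stall  regs: r0:Mul2,r1:7,r2:3,r3:6
  c5: CDB Mul1=42; issue MUL r0<-Mul1  regs: r0:Mul1,r1:7,r2:3,r3:6
  c6: issue SUB r1<-Add1  regs: r0:Mul1,r1:Add1,r2:3,r3:6
  c7: issue ADD r2<-Add2  regs: r0:Mul1,r1:Add1,r2:Add2,r3:6
  c8: stall  regs: r0:Mul1,r1:Add1,r2:Add2,r3:6
  c9: CDB Add1=-3; stall  regs: r0:Mul1,r1:-3,r2:Add2,r3:6
  c10: CDB Mul2=294; issue MUL r1<-Mul2  regs: r0:Mul1,r1:Mul2,r2:Add2,r3:6
  c11: stall  regs: r0:Mul1,r1:Mul2,r2:Add2,r3:6
  c12: stall  regs: r0:Mul1,r1:Mul2,r2:Add2,r3:6
  c13: stall  regs: r0:Mul1,r1:Mul2,r2:Add2,r3:6
  c14: CDB Mul1=2058; issue MUL r1<-Mul1  regs: r0:2058,r1:Mul1,r2:Add2,r3:6
  c15: CDB Mul2=-18; issue SUB r0<-Add1  regs: r0:Add1,r1:Mul1,r2:Add2,r3:6
  c16: issue MUL r2<-Mul2  regs: r0:Add1,r1:Mul1,r2:Mul2,r3:6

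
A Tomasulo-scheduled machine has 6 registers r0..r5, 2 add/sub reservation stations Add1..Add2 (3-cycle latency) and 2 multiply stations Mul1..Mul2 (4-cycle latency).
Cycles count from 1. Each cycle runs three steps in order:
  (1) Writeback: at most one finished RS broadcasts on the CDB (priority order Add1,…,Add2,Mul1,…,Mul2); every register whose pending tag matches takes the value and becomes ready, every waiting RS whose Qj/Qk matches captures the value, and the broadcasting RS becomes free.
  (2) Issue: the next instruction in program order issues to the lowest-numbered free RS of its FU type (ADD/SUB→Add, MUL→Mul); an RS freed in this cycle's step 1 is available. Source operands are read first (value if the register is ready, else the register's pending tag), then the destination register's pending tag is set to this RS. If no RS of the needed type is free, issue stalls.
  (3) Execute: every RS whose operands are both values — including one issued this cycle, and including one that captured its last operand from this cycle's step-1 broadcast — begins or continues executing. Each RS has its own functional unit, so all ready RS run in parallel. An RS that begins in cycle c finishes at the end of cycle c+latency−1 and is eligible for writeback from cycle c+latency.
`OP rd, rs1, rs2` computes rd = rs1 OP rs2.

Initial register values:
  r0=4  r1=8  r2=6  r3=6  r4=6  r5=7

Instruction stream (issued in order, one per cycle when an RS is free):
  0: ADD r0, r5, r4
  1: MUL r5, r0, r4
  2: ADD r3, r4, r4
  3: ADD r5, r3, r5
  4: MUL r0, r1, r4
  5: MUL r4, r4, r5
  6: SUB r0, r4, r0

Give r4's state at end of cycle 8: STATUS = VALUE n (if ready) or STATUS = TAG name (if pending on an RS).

STATUS = TAG Mul1

  c1: issue ADD r0<-Add1  regs: r0:Add1,r1:8,r2:6,r3:6,r4:6,r5:7
  c2: issue MUL r5<-Mul1  regs: r0:Add1,r1:8,r2:6,r3:6,r4:6,r5:Mul1
  c3: issue ADD r3<-Add2  regs: r0:Add1,r1:8,r2:6,r3:Add2,r4:6,r5:Mul1
  c4: CDB Add1=13; issue ADD r5<-Add1  regs: r0:13,r1:8,r2:6,r3:Add2,r4:6,r5:Add1
  c5: issue MUL r0<-Mul2  regs: r0:Mul2,r1:8,r2:6,r3:Add2,r4:6,r5:Add1
  c6: CDB Add2=12; stall  regs: r0:Mul2,r1:8,r2:6,r3:12,r4:6,r5:Add1
  c7: stall  regs: r0:Mul2,r1:8,r2:6,r3:12,r4:6,r5:Add1
  c8: CDB Mul1=78; issue MUL r4<-Mul1  regs: r0:Mul2,r1:8,r2:6,r3:12,r4:Mul1,r5:Add1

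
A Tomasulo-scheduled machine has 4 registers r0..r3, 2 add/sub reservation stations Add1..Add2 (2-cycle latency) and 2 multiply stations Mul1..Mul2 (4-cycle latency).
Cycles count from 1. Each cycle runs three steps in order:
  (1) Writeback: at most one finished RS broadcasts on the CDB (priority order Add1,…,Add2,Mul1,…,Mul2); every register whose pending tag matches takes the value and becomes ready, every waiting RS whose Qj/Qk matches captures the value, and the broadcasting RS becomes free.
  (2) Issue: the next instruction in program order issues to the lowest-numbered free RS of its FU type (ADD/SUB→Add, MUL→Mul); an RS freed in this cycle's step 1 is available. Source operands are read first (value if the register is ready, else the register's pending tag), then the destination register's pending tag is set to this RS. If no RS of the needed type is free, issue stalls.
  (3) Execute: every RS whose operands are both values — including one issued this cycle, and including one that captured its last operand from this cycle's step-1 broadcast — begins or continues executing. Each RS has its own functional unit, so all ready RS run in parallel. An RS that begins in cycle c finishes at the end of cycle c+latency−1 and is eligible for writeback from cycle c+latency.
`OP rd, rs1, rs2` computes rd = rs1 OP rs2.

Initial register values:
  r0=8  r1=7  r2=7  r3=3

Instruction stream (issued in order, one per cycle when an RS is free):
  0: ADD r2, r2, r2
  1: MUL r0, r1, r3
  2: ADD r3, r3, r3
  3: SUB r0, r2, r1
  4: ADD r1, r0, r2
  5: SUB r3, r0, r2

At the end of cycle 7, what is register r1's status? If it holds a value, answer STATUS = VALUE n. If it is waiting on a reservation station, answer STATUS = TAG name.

  c1: issue ADD r2<-Add1  regs: r0:8,r1:7,r2:Add1,r3:3
  c2: issue MUL r0<-Mul1  regs: r0:Mul1,r1:7,r2:Add1,r3:3
  c3: CDB Add1=14; issue ADD r3<-Add1  regs: r0:Mul1,r1:7,r2:14,r3:Add1
  c4: issue SUB r0<-Add2  regs: r0:Add2,r1:7,r2:14,r3:Add1
  c5: CDB Add1=6; issue ADD r1<-Add1  regs: r0:Add2,r1:Add1,r2:14,r3:6
  c6: CDB Add2=7; issue SUB r3<-Add2  regs: r0:7,r1:Add1,r2:14,r3:Add2
  c7: CDB Mul1=21  regs: r0:7,r1:Add1,r2:14,r3:Add2

STATUS = TAG Add1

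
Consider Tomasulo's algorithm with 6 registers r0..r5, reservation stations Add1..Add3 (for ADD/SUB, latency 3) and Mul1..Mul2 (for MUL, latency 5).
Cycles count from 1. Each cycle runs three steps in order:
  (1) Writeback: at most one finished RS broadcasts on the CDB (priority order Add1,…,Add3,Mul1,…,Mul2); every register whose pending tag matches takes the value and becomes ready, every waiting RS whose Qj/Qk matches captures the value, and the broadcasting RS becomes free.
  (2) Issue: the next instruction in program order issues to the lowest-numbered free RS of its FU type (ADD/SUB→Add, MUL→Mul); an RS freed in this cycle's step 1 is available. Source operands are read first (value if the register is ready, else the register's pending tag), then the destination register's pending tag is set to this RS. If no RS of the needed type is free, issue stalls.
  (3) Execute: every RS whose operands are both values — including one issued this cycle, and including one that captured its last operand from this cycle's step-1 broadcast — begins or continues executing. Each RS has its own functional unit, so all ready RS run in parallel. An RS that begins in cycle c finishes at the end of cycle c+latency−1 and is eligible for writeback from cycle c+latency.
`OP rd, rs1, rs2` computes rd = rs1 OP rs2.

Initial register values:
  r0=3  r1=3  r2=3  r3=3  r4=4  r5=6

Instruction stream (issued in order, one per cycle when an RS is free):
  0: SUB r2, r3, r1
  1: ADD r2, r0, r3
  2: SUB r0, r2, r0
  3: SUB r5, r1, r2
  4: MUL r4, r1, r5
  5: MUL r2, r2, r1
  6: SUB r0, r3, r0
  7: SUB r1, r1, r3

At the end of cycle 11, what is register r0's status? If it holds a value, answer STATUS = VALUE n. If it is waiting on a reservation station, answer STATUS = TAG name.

STATUS = TAG Add2

cycle 1: issue SUB r2<-Add1 // r0:3,r1:3,r2:Add1,r3:3,r4:4,r5:6
cycle 2: issue ADD r2<-Add2 // r0:3,r1:3,r2:Add2,r3:3,r4:4,r5:6
cycle 3: issue SUB r0<-Add3 // r0:Add3,r1:3,r2:Add2,r3:3,r4:4,r5:6
cycle 4: CDB Add1=0; issue SUB r5<-Add1 // r0:Add3,r1:3,r2:Add2,r3:3,r4:4,r5:Add1
cycle 5: CDB Add2=6; issue MUL r4<-Mul1 // r0:Add3,r1:3,r2:6,r3:3,r4:Mul1,r5:Add1
cycle 6: issue MUL r2<-Mul2 // r0:Add3,r1:3,r2:Mul2,r3:3,r4:Mul1,r5:Add1
cycle 7: issue SUB r0<-Add2 // r0:Add2,r1:3,r2:Mul2,r3:3,r4:Mul1,r5:Add1
cycle 8: CDB Add1=-3; issue SUB r1<-Add1 // r0:Add2,r1:Add1,r2:Mul2,r3:3,r4:Mul1,r5:-3
cycle 9: CDB Add3=3 // r0:Add2,r1:Add1,r2:Mul2,r3:3,r4:Mul1,r5:-3
cycle 10: - // r0:Add2,r1:Add1,r2:Mul2,r3:3,r4:Mul1,r5:-3
cycle 11: CDB Add1=0 // r0:Add2,r1:0,r2:Mul2,r3:3,r4:Mul1,r5:-3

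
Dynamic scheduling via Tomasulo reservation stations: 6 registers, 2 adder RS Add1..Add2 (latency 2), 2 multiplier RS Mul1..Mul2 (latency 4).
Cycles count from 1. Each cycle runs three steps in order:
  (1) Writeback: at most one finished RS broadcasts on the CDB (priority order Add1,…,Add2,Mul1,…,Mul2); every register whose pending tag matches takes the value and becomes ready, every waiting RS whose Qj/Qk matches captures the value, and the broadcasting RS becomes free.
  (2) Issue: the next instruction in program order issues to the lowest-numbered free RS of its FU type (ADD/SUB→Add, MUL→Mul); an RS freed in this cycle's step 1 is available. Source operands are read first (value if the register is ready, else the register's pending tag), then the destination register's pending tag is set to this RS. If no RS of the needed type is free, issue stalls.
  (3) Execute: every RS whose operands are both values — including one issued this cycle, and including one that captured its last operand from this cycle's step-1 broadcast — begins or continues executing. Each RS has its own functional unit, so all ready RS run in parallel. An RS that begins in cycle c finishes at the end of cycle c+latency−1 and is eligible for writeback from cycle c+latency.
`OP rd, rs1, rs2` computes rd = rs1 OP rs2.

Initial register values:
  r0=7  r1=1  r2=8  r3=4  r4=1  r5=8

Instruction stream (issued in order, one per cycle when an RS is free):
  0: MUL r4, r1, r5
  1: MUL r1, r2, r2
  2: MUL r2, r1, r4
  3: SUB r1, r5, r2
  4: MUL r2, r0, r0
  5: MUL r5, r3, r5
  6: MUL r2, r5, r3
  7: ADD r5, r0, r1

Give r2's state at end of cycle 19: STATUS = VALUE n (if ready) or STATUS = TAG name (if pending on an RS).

cycle 1: issue MUL r4<-Mul1 // r0:7,r1:1,r2:8,r3:4,r4:Mul1,r5:8
cycle 2: issue MUL r1<-Mul2 // r0:7,r1:Mul2,r2:8,r3:4,r4:Mul1,r5:8
cycle 3: stall // r0:7,r1:Mul2,r2:8,r3:4,r4:Mul1,r5:8
cycle 4: stall // r0:7,r1:Mul2,r2:8,r3:4,r4:Mul1,r5:8
cycle 5: CDB Mul1=8; issue MUL r2<-Mul1 // r0:7,r1:Mul2,r2:Mul1,r3:4,r4:8,r5:8
cycle 6: CDB Mul2=64; issue SUB r1<-Add1 // r0:7,r1:Add1,r2:Mul1,r3:4,r4:8,r5:8
cycle 7: issue MUL r2<-Mul2 // r0:7,r1:Add1,r2:Mul2,r3:4,r4:8,r5:8
cycle 8: stall // r0:7,r1:Add1,r2:Mul2,r3:4,r4:8,r5:8
cycle 9: stall // r0:7,r1:Add1,r2:Mul2,r3:4,r4:8,r5:8
cycle 10: CDB Mul1=512; issue MUL r5<-Mul1 // r0:7,r1:Add1,r2:Mul2,r3:4,r4:8,r5:Mul1
cycle 11: CDB Mul2=49; issue MUL r2<-Mul2 // r0:7,r1:Add1,r2:Mul2,r3:4,r4:8,r5:Mul1
cycle 12: CDB Add1=-504; issue ADD r5<-Add1 // r0:7,r1:-504,r2:Mul2,r3:4,r4:8,r5:Add1
cycle 13: - // r0:7,r1:-504,r2:Mul2,r3:4,r4:8,r5:Add1
cycle 14: CDB Add1=-497 // r0:7,r1:-504,r2:Mul2,r3:4,r4:8,r5:-497
cycle 15: CDB Mul1=32 // r0:7,r1:-504,r2:Mul2,r3:4,r4:8,r5:-497
cycle 16: - // r0:7,r1:-504,r2:Mul2,r3:4,r4:8,r5:-497
cycle 17: - // r0:7,r1:-504,r2:Mul2,r3:4,r4:8,r5:-497
cycle 18: - // r0:7,r1:-504,r2:Mul2,r3:4,r4:8,r5:-497
cycle 19: CDB Mul2=128 // r0:7,r1:-504,r2:128,r3:4,r4:8,r5:-497

STATUS = VALUE 128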